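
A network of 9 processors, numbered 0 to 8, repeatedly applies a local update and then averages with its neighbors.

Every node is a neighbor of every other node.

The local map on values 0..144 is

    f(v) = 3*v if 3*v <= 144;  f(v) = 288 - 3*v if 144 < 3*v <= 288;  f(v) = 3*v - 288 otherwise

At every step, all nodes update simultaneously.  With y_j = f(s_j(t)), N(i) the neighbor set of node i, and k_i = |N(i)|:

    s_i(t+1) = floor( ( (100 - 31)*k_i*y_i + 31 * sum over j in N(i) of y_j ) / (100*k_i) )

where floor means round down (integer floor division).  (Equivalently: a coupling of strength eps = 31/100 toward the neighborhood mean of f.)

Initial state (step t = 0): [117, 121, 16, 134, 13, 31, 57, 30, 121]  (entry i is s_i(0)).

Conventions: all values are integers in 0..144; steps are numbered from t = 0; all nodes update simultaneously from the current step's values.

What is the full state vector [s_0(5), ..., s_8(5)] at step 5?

Answer: [78, 68, 68, 90, 29, 61, 61, 90, 68]

Derivation:
t=0: [117, 121, 16, 134, 13, 31, 57, 30, 121]
t=1: [68, 76, 58, 101, 53, 88, 103, 86, 76]
t=2: [75, 59, 95, 30, 104, 36, 34, 40, 59]
t=3: [69, 100, 30, 86, 43, 98, 94, 106, 100]
t=4: [68, 23, 73, 34, 99, 19, 19, 34, 23]
t=5: [78, 68, 68, 90, 29, 61, 61, 90, 68]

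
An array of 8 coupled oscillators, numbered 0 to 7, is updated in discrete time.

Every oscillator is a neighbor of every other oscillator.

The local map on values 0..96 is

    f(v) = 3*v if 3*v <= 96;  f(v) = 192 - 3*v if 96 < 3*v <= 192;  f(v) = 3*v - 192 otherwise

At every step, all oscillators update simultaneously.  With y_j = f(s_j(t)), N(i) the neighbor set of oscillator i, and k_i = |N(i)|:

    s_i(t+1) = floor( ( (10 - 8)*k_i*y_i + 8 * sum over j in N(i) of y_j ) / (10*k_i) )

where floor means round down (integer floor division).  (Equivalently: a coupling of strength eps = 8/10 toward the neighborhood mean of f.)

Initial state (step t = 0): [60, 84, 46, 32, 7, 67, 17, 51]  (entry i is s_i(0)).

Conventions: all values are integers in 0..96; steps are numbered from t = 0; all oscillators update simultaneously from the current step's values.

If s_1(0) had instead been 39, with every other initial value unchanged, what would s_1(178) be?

Answer: s_1(178) = 12
Key observation: The state at step 5, [60, 60, 60, 60, 60, 60, 60, 60], reappears at step 9: the system is in a cycle of period 4 from step 5 on.  Therefore the state at step 178 equals the state at step 5 + ((178 - 5) mod 4) = 6, which is [12, 12, 12, 12, 12, 12, 12, 12].

Derivation:
t=0: [60, 39, 46, 32, 7, 67, 17, 51]
t=1: [41, 47, 45, 49, 42, 41, 45, 44]
t=2: [60, 58, 59, 58, 59, 60, 59, 59]
t=3: [14, 15, 15, 15, 15, 14, 15, 15]
t=4: [44, 44, 44, 44, 44, 44, 44, 44]
t=5: [60, 60, 60, 60, 60, 60, 60, 60]
t=6: [12, 12, 12, 12, 12, 12, 12, 12]
t=7: [36, 36, 36, 36, 36, 36, 36, 36]
t=8: [84, 84, 84, 84, 84, 84, 84, 84]
t=9: [60, 60, 60, 60, 60, 60, 60, 60]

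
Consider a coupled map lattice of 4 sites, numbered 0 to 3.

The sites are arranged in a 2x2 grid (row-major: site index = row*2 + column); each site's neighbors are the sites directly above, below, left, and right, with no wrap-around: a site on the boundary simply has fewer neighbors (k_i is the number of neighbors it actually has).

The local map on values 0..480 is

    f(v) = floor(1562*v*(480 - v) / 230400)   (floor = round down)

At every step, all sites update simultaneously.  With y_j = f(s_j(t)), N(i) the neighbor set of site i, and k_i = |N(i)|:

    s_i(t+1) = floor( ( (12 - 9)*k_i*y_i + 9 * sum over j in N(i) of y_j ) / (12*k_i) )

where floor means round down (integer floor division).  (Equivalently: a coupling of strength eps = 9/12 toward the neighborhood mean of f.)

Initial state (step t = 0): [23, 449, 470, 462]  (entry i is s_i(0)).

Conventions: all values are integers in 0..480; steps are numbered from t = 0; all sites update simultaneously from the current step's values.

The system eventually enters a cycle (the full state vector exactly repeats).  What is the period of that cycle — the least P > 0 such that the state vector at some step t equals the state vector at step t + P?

Simulating step by step:
t=0: [23, 449, 470, 462]
t=1: [64, 71, 55, 60]
t=2: [177, 180, 170, 175]
t=3: [361, 363, 360, 361]
t=4: [289, 290, 291, 289]
t=5: [372, 373, 373, 372]
t=6: [270, 271, 271, 270]
t=7: [383, 383, 383, 383]
t=8: [251, 251, 251, 251]
t=9: [389, 389, 389, 389]
t=10: [239, 239, 239, 239]
t=11: [390, 390, 390, 390]
t=12: [237, 237, 237, 237]
t=13: [390, 390, 390, 390]

Answer: 2
Key observation: The state at step 11, [390, 390, 390, 390], reappears at step 13 — and no state repeats earlier — so the cycle the system enters has period 2.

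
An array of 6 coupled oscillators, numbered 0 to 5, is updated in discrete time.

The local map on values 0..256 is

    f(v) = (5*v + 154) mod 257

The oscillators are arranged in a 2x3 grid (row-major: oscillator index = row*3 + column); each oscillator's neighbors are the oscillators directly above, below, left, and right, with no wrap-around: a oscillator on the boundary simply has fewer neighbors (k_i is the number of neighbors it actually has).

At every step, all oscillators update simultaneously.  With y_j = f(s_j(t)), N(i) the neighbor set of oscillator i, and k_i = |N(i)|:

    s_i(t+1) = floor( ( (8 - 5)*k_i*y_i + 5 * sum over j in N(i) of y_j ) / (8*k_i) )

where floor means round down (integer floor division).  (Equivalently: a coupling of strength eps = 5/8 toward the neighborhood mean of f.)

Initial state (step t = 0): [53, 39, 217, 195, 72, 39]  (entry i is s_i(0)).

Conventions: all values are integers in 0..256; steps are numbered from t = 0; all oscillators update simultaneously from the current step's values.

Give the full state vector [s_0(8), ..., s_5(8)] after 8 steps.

Simulating step by step:
t=0: [53, 39, 217, 195, 72, 39]
t=1: [121, 112, 136, 88, 59, 100]
t=2: [179, 179, 129, 166, 159, 132]
t=3: [81, 55, 30, 142, 124, 80]
t=4: [99, 84, 83, 49, 64, 30]
t=5: [113, 107, 54, 163, 133, 102]
t=6: [193, 153, 164, 153, 126, 123]
t=7: [126, 119, 202, 88, 119, 163]
t=8: [103, 168, 186, 107, 195, 190]

Answer: [103, 168, 186, 107, 195, 190]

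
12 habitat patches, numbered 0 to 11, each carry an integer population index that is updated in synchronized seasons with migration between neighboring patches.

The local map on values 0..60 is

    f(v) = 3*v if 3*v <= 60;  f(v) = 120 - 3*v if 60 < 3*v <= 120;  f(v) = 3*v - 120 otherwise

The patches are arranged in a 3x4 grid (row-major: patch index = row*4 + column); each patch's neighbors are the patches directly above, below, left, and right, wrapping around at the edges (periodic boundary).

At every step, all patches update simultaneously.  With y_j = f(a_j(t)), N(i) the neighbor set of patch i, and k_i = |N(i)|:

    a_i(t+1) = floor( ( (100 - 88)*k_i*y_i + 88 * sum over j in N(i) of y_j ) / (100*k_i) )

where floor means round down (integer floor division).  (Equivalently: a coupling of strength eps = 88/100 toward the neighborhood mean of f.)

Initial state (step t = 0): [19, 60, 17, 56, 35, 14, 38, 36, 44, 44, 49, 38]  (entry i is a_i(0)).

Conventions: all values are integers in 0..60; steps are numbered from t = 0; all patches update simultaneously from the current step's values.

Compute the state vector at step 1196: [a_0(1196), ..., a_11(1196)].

Simulating step by step:
t=0: [19, 60, 17, 56, 35, 14, 38, 36, 44, 44, 49, 38]
t=1: [36, 42, 37, 33, 28, 25, 29, 17, 21, 32, 19, 22]
t=2: [27, 20, 26, 30, 40, 27, 39, 37, 34, 39, 33, 47]
t=3: [28, 34, 30, 28, 23, 19, 24, 12, 16, 30, 17, 19]
t=4: [37, 35, 37, 39, 45, 39, 44, 46, 44, 41, 42, 44]
t=5: [10, 7, 9, 10, 11, 10, 9, 11, 10, 8, 8, 10]
t=6: [28, 26, 25, 30, 31, 26, 28, 30, 29, 25, 26, 29]
t=7: [33, 42, 38, 35, 34, 38, 39, 31, 34, 40, 40, 33]
t=8: [15, 7, 6, 18, 18, 6, 8, 15, 15, 6, 6, 15]
t=9: [43, 24, 27, 40, 40, 27, 24, 44, 41, 24, 25, 41]
t=10: [12, 35, 35, 13, 13, 36, 35, 12, 13, 35, 35, 13]
t=11: [33, 18, 20, 32, 31, 19, 18, 33, 33, 19, 20, 33]
t=12: [30, 49, 49, 29, 29, 49, 50, 30, 30, 49, 49, 30]
t=13: [30, 27, 28, 29, 29, 28, 28, 31, 30, 27, 28, 30]
t=14: [33, 35, 36, 31, 31, 36, 34, 32, 32, 35, 35, 31]
t=15: [22, 15, 17, 21, 21, 17, 16, 24, 22, 16, 17, 23]
t=16: [53, 50, 50, 51, 52, 49, 49, 52, 52, 49, 49, 52]
t=17: [34, 30, 29, 34, 34, 29, 29, 33, 34, 29, 29, 33]
t=18: [20, 29, 29, 22, 21, 29, 30, 22, 21, 29, 30, 22]
t=19: [51, 38, 36, 50, 51, 37, 36, 49, 51, 37, 36, 49]
t=20: [26, 14, 14, 25, 26, 14, 14, 25, 26, 14, 14, 25]
t=21: [42, 42, 42, 43, 42, 42, 42, 43, 42, 42, 42, 43]
t=22: [6, 6, 6, 7, 6, 6, 6, 7, 6, 6, 6, 7]
t=23: [18, 18, 18, 19, 18, 18, 18, 19, 18, 18, 18, 19]
t=24: [54, 54, 54, 55, 54, 54, 54, 55, 54, 54, 54, 55]
t=25: [42, 42, 42, 43, 42, 42, 42, 43, 42, 42, 42, 43]

Answer: [54, 54, 54, 55, 54, 54, 54, 55, 54, 54, 54, 55]
Key observation: The state at step 21, [42, 42, 42, 43, 42, 42, 42, 43, 42, 42, 42, 43], reappears at step 25: the system is in a cycle of period 4 from step 21 on.  Therefore the state at step 1196 equals the state at step 21 + ((1196 - 21) mod 4) = 24, which is [54, 54, 54, 55, 54, 54, 54, 55, 54, 54, 54, 55].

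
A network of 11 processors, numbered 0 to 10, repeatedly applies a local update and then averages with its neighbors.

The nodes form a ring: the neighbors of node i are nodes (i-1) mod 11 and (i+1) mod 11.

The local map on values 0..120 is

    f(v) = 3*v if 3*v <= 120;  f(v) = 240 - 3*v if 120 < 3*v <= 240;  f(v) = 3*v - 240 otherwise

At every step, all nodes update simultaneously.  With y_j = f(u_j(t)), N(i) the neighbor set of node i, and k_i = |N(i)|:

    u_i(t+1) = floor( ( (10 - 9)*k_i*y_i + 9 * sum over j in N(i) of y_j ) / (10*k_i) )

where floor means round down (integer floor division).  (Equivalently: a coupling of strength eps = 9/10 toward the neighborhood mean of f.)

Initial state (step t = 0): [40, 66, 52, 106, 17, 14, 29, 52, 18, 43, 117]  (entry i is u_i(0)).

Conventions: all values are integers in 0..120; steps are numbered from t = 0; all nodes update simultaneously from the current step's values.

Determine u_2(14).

Answer: u_2(14) = 112

Derivation:
t=0: [40, 66, 52, 106, 17, 14, 29, 52, 18, 43, 117]
t=1: [80, 96, 62, 68, 59, 66, 65, 71, 93, 85, 115]
t=2: [68, 29, 43, 56, 41, 52, 35, 40, 22, 66, 17]
t=3: [65, 74, 82, 109, 81, 108, 102, 88, 79, 56, 40]
t=4: [66, 24, 47, 12, 77, 39, 55, 33, 43, 62, 64]
t=5: [58, 70, 58, 52, 69, 49, 104, 93, 79, 76, 48]
t=6: [63, 62, 57, 52, 82, 56, 66, 37, 23, 45, 44]
t=7: [78, 59, 69, 42, 70, 28, 86, 61, 104, 90, 81]
t=8: [30, 23, 82, 39, 92, 30, 65, 46, 46, 36, 16]
t=9: [61, 50, 84, 30, 96, 45, 90, 76, 104, 78, 93]
t=10: [63, 40, 82, 36, 92, 45, 55, 47, 15, 50, 32]
t=11: [102, 37, 103, 29, 99, 60, 99, 63, 89, 72, 73]
t=12: [66, 71, 96, 65, 71, 57, 55, 42, 36, 24, 42]
t=13: [67, 43, 37, 38, 54, 52, 89, 93, 94, 107, 62]
t=14: [78, 78, 112, 96, 96, 55, 58, 34, 58, 51, 59]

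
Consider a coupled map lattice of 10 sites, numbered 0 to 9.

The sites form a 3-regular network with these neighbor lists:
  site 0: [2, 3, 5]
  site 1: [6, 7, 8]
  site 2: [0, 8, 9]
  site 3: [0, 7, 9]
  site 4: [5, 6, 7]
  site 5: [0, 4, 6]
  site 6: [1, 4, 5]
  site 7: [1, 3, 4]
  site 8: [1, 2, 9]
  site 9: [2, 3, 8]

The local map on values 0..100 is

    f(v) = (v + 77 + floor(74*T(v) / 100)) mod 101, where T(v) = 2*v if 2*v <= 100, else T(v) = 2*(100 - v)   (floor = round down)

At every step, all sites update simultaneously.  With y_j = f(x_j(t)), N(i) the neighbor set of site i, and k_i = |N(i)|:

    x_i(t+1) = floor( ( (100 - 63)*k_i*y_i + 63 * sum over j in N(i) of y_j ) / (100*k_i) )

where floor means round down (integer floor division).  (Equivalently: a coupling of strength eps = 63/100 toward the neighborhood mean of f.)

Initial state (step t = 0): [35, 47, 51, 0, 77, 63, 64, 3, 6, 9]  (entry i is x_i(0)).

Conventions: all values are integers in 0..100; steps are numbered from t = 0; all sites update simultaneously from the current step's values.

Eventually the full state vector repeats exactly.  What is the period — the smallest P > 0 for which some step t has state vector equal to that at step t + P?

Simulating step by step:
t=0: [35, 47, 51, 0, 77, 63, 64, 3, 6, 9]
t=1: [79, 90, 89, 79, 88, 85, 91, 84, 94, 92]
t=2: [84, 80, 81, 83, 81, 82, 80, 82, 79, 80]
t=3: [83, 85, 84, 84, 84, 84, 84, 84, 85, 85]
t=4: [83, 83, 83, 83, 83, 83, 83, 83, 83, 83]
t=5: [84, 84, 84, 84, 84, 84, 84, 84, 84, 84]
t=6: [83, 83, 83, 83, 83, 83, 83, 83, 83, 83]

Answer: 2
Key observation: The state at step 4, [83, 83, 83, 83, 83, 83, 83, 83, 83, 83], reappears at step 6 — and no state repeats earlier — so the cycle the system enters has period 2.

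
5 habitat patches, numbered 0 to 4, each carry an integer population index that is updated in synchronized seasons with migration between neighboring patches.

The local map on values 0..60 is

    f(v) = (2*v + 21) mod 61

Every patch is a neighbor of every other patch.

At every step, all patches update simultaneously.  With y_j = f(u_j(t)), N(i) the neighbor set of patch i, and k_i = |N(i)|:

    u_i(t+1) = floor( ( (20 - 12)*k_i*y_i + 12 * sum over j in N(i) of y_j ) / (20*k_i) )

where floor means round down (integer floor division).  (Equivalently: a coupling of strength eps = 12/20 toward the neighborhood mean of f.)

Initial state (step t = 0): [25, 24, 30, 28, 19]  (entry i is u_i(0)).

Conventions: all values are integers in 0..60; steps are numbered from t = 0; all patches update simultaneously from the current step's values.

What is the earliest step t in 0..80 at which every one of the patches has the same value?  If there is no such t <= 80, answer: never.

Simulating step by step:
t=0: [25, 24, 30, 28, 19]  (not all equal)
t=1: [19, 18, 21, 20, 31]  (not all equal)
t=2: [35, 35, 21, 21, 26]  (not all equal)
t=3: [18, 18, 11, 11, 14]  (not all equal)
t=4: [51, 51, 48, 48, 49]  (not all equal)
t=5: [26, 26, 39, 39, 40]  (not all equal)
t=6: [24, 24, 30, 30, 31]  (not all equal)
t=7: [13, 13, 16, 16, 17]  (not all equal)
t=8: [50, 50, 51, 51, 52]  (not all equal)
t=9: [33, 33, 19, 19, 19]  (not all equal)
t=10: [40, 40, 49, 49, 49]  (not all equal)
t=11: [48, 48, 52, 52, 52]  (not all equal)
t=12: [32, 32, 18, 18, 18]  (not all equal)
t=13: [38, 38, 47, 47, 47]  (not all equal)
t=14: [44, 44, 48, 48, 48]  (not all equal)
t=15: [51, 51, 53, 53, 53]  (not all equal)
t=16: [2, 2, 3, 3, 3]  (not all equal)
t=17: [25, 25, 26, 26, 26]  (not all equal)
t=18: [10, 10, 11, 11, 11]  (not all equal)
t=19: [41, 41, 42, 42, 42]  (not all equal)
t=20: [42, 42, 43, 43, 43]  (not all equal)
t=21: [44, 44, 45, 45, 45]  (not all equal)
t=22: [48, 48, 49, 49, 49]  (not all equal)
t=23: [56, 56, 57, 57, 57]  (not all equal)
t=24: [11, 11, 12, 12, 12]  (not all equal)
t=25: [43, 43, 44, 44, 44]  (not all equal)
t=26: [46, 46, 47, 47, 47]  (not all equal)
t=27: [52, 52, 53, 53, 53]  (not all equal)
t=28: [3, 3, 4, 4, 4]  (not all equal)
t=29: [27, 27, 28, 28, 28]  (not all equal)
t=30: [14, 14, 15, 15, 15]  (not all equal)
t=31: [49, 49, 50, 50, 50]  (not all equal)
t=32: [58, 58, 59, 59, 59]  (not all equal)
t=33: [15, 15, 16, 16, 16]  (not all equal)
t=34: [51, 51, 52, 52, 52]  (not all equal)
t=35: [1, 1, 2, 2, 2]  (not all equal)
t=36: [23, 23, 24, 24, 24]  (not all equal)
t=37: [6, 6, 7, 7, 7]  (not all equal)
t=38: [33, 33, 34, 34, 34]  (not all equal)
t=39: [26, 26, 27, 27, 27]  (not all equal)
t=40: [12, 12, 13, 13, 13]  (not all equal)
t=41: [45, 45, 46, 46, 46]  (not all equal)
t=42: [50, 50, 51, 51, 51]  (not all equal)
t=43: [33, 33, 18, 18, 18]  (not all equal)
t=44: [39, 39, 47, 47, 47]  (not all equal)
t=45: [45, 45, 49, 49, 49]  (not all equal)
t=46: [53, 53, 55, 55, 55]  (not all equal)
t=47: [6, 6, 7, 7, 7]  (not all equal)

Answer: never
Key observation: The state at step 37 reappears at step 47 — the system is in a cycle of period 10 from step 37 on.  No step 0..47 is synchronized, and the cycle repeats forever, so no step up to 80 (or ever) has all patches equal.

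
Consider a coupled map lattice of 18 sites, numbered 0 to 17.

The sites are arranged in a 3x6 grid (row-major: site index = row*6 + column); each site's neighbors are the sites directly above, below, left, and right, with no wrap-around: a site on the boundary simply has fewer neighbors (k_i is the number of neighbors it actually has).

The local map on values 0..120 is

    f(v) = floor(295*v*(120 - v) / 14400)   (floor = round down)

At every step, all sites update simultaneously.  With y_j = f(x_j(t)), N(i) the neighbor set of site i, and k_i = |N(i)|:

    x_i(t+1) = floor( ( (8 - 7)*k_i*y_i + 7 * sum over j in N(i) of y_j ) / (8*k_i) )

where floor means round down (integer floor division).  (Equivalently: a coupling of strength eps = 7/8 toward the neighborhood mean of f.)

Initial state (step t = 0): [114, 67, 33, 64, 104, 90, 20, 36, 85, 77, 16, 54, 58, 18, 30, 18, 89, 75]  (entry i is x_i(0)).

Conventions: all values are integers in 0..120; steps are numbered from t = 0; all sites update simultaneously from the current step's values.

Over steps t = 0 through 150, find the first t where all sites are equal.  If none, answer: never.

Answer: 4
Key observation: Synchronization is absorbing here: once all sites are equal they stay equal, and step 4 is the first all-equal step.

Derivation:
t=0: [114, 67, 33, 64, 104, 90, 20, 36, 85, 77, 16, 54, 58, 18, 30, 18, 89, 75]  (not all equal)
t=1: [50, 47, 67, 55, 51, 53, 48, 53, 60, 53, 54, 55, 42, 59, 45, 56, 47, 65]  (not all equal)
t=2: [70, 71, 72, 72, 72, 72, 70, 71, 71, 72, 71, 72, 70, 69, 72, 70, 72, 71]  (not all equal)
t=3: [71, 70, 70, 70, 70, 70, 71, 71, 70, 70, 70, 70, 71, 70, 71, 70, 70, 70]  (not all equal)
t=4: [71, 71, 71, 71, 71, 71, 71, 71, 71, 71, 71, 71, 71, 71, 71, 71, 71, 71]  (all equal)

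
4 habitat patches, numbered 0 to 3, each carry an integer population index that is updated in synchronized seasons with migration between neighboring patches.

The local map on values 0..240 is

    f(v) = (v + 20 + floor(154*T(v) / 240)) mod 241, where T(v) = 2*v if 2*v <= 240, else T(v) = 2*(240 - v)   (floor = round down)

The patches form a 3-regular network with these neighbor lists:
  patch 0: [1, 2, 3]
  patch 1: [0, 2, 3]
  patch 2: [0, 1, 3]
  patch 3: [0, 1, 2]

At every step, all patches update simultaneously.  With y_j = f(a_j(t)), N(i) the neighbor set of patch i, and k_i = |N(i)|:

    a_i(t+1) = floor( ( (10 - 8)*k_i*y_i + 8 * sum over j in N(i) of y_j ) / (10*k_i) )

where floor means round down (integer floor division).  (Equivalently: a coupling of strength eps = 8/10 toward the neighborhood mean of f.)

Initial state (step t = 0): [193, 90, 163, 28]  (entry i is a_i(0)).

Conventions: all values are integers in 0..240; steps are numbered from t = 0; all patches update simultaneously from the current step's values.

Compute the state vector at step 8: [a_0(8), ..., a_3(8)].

Simulating step by step:
t=0: [193, 90, 163, 28]
t=1: [99, 86, 98, 95]
t=2: [122, 108, 122, 106]
t=3: [36, 38, 36, 38]
t=4: [104, 103, 104, 103]
t=5: [14, 15, 14, 15]
t=6: [52, 52, 52, 52]
t=7: [138, 138, 138, 138]
t=8: [47, 47, 47, 47]

Answer: [47, 47, 47, 47]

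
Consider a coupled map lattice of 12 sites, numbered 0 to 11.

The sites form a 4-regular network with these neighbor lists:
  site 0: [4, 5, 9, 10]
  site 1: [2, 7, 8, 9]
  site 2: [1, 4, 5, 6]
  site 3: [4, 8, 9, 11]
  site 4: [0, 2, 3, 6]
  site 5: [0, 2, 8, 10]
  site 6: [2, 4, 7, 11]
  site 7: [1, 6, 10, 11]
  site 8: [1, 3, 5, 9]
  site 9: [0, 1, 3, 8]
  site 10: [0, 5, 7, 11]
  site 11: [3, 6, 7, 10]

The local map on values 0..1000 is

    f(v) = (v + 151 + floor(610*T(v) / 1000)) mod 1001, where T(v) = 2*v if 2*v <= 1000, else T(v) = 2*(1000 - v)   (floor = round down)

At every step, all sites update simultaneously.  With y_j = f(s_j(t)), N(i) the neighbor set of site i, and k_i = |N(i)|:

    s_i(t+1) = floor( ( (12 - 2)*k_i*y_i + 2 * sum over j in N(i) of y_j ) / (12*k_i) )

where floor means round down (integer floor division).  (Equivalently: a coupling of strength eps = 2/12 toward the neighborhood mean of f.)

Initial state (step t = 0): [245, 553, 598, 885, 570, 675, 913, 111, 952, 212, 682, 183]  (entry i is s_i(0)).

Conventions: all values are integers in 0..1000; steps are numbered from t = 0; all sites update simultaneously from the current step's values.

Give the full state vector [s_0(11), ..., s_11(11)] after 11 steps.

Answer: [696, 244, 224, 265, 244, 244, 246, 244, 244, 696, 265, 711]

Derivation:
t=0: [245, 553, 598, 885, 570, 675, 913, 111, 952, 212, 682, 183]
t=1: [632, 265, 235, 211, 256, 238, 200, 380, 186, 570, 260, 504]
t=2: [290, 718, 673, 590, 687, 657, 606, 925, 564, 292, 696, 338]
t=3: [722, 236, 221, 290, 243, 249, 259, 203, 265, 727, 266, 786]
t=4: [273, 652, 650, 738, 673, 683, 692, 598, 715, 275, 688, 283]
t=5: [689, 248, 225, 254, 242, 241, 241, 258, 235, 692, 264, 685]
t=6: [278, 678, 656, 669, 667, 666, 666, 700, 656, 276, 691, 301]
t=7: [699, 242, 224, 269, 245, 245, 247, 241, 247, 695, 265, 719]
t=8: [277, 667, 655, 699, 674, 674, 675, 669, 680, 278, 691, 295]
t=9: [696, 245, 224, 263, 243, 243, 245, 246, 242, 699, 264, 707]
t=10: [277, 672, 655, 687, 670, 670, 672, 678, 670, 277, 689, 297]
t=11: [696, 244, 224, 265, 244, 244, 246, 244, 244, 696, 265, 711]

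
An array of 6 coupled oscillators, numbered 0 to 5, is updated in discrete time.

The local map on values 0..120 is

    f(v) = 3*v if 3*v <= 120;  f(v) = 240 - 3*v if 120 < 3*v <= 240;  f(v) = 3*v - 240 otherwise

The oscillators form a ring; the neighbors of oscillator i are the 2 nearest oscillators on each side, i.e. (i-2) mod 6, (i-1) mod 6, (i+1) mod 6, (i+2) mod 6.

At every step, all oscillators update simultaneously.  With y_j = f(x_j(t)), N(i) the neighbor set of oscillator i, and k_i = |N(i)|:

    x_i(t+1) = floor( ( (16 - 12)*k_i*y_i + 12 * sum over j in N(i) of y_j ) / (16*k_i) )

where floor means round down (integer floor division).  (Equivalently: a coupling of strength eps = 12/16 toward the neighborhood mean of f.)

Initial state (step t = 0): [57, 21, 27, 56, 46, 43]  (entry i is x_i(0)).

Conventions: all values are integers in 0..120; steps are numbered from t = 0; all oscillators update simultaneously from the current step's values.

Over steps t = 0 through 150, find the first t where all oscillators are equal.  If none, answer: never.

Answer: never
Key observation: The state at step 17 reappears at step 23 — the system is in a cycle of period 6 from step 17 on.  No step 0..23 is synchronized, and the cycle repeats forever, so no step up to 150 (or ever) has all oscillators equal.

Derivation:
t=0: [57, 21, 27, 56, 46, 43]  (not all equal)
t=1: [84, 78, 77, 84, 87, 85]  (not all equal)
t=2: [12, 10, 11, 12, 14, 13]  (not all equal)
t=3: [36, 34, 35, 36, 37, 36]  (not all equal)
t=4: [106, 105, 106, 106, 108, 107]  (not all equal)
t=5: [79, 77, 78, 79, 80, 79]  (not all equal)
t=6: [4, 5, 4, 4, 2, 3]  (not all equal)
t=7: [10, 12, 11, 10, 9, 10]  (not all equal)
t=8: [31, 32, 31, 31, 29, 30]  (not all equal)
t=9: [91, 93, 92, 91, 90, 91]  (not all equal)
t=10: [34, 35, 34, 34, 32, 33]  (not all equal)
t=11: [100, 102, 101, 100, 99, 100]  (not all equal)
t=12: [61, 62, 61, 61, 59, 60]  (not all equal)
t=13: [58, 56, 57, 58, 59, 58]  (not all equal)
t=14: [67, 68, 67, 67, 65, 66]  (not all equal)
t=15: [40, 38, 39, 40, 41, 40]  (not all equal)
t=16: [117, 117, 117, 117, 118, 118]  (not all equal)
t=17: [112, 111, 111, 112, 112, 112]  (not all equal)
t=18: [94, 94, 94, 94, 95, 95]  (not all equal)
t=19: [43, 42, 42, 43, 43, 43]  (not all equal)
t=20: [112, 112, 112, 112, 111, 111]  (not all equal)
t=21: [94, 95, 95, 94, 94, 94]  (not all equal)
t=22: [43, 43, 43, 43, 42, 42]  (not all equal)
t=23: [112, 111, 111, 112, 112, 112]  (not all equal)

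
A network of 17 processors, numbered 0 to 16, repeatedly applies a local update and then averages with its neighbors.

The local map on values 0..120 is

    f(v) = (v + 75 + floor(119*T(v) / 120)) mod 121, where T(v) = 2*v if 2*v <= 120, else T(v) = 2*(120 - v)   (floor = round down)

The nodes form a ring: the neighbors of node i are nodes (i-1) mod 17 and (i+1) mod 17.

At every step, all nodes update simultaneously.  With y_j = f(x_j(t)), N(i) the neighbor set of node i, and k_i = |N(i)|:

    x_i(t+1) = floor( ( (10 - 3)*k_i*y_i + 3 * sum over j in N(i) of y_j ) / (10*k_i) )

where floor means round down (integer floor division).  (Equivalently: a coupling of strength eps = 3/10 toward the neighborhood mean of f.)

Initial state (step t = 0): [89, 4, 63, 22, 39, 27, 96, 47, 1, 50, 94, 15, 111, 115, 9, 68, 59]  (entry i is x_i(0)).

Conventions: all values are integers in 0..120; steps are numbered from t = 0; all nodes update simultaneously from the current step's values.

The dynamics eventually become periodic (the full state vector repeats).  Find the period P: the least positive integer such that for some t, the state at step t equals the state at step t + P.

Simulating step by step:
t=0: [89, 4, 63, 22, 39, 27, 96, 47, 1, 50, 94, 15, 111, 115, 9, 68, 59]
t=1: [87, 77, 22, 25, 56, 48, 87, 91, 83, 98, 102, 110, 86, 82, 83, 19, 22]
t=2: [94, 99, 34, 22, 18, 83, 104, 103, 106, 96, 90, 87, 104, 110, 95, 26, 30]
t=3: [89, 88, 55, 22, 24, 91, 92, 89, 88, 96, 102, 103, 90, 86, 85, 42, 49]
t=4: [103, 106, 101, 34, 35, 90, 101, 103, 103, 97, 91, 92, 101, 106, 103, 86, 97]
t=5: [90, 88, 85, 61, 64, 94, 93, 90, 90, 96, 100, 99, 92, 88, 92, 102, 96]
t=6: [102, 105, 93, 25, 22, 85, 100, 102, 102, 97, 93, 94, 100, 103, 100, 93, 97]
t=7: [91, 90, 87, 37, 33, 92, 94, 91, 91, 95, 99, 98, 93, 90, 93, 98, 95]
t=8: [101, 103, 99, 68, 61, 93, 99, 101, 101, 98, 94, 95, 99, 102, 99, 96, 98]
t=9: [92, 90, 79, 18, 23, 85, 94, 92, 92, 95, 98, 97, 94, 91, 94, 96, 94]
t=10: [101, 104, 96, 25, 32, 93, 100, 100, 100, 98, 95, 96, 99, 101, 99, 97, 99]
t=11: [91, 90, 85, 41, 53, 91, 94, 93, 93, 95, 97, 96, 94, 92, 94, 95, 94]
t=12: [101, 103, 102, 86, 105, 103, 99, 99, 99, 98, 96, 97, 99, 100, 99, 98, 99]
t=13: [92, 90, 93, 101, 91, 90, 93, 94, 94, 95, 96, 95, 94, 93, 94, 94, 93]
t=14: [101, 102, 99, 94, 100, 102, 100, 99, 98, 98, 97, 98, 99, 99, 99, 99, 100]
t=15: [92, 91, 94, 97, 93, 91, 92, 94, 94, 95, 95, 95, 94, 94, 94, 93, 93]
t=16: [101, 101, 99, 97, 99, 101, 100, 99, 98, 98, 98, 98, 98, 99, 99, 99, 100]
t=17: [92, 92, 94, 95, 94, 92, 93, 94, 94, 95, 95, 95, 94, 94, 94, 93, 93]
t=18: [100, 100, 99, 98, 99, 100, 100, 99, 98, 98, 98, 98, 98, 99, 99, 99, 100]
t=19: [93, 93, 94, 94, 94, 93, 93, 94, 94, 95, 95, 95, 94, 94, 94, 93, 93]
t=20: [100, 99, 99, 99, 99, 99, 99, 99, 98, 98, 98, 98, 98, 99, 99, 99, 100]
t=21: [93, 93, 94, 94, 94, 94, 94, 94, 94, 95, 95, 95, 94, 94, 94, 93, 93]
t=22: [100, 99, 99, 99, 99, 99, 99, 99, 98, 98, 98, 98, 98, 99, 99, 99, 100]

Answer: 2
Key observation: The state at step 20, [100, 99, 99, 99, 99, 99, 99, 99, 98, 98, 98, 98, 98, 99, 99, 99, 100], reappears at step 22 — and no state repeats earlier — so the cycle the system enters has period 2.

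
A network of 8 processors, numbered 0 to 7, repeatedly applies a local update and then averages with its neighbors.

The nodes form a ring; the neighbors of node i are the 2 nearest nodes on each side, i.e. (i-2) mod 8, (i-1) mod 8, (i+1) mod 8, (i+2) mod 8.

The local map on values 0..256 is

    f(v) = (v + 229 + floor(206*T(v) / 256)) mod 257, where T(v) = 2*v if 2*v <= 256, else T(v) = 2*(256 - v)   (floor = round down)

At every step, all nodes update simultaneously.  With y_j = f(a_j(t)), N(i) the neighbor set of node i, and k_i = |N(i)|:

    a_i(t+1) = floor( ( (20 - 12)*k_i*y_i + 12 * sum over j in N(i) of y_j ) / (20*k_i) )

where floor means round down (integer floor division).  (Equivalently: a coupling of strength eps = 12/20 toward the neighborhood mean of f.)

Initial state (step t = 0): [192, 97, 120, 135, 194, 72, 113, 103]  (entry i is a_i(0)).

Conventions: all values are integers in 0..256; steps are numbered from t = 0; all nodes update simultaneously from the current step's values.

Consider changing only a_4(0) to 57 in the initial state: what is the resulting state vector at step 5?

Answer: [114, 153, 107, 176, 173, 193, 180, 170]
Key observation: This trace re-runs the system from the modified initial state.

Derivation:
t=0: [192, 97, 120, 135, 57, 72, 113, 103]
t=1: [79, 138, 71, 97, 84, 125, 82, 156]
t=2: [133, 105, 158, 154, 167, 111, 140, 79]
t=3: [92, 140, 64, 58, 26, 43, 54, 121]
t=4: [133, 92, 117, 94, 84, 79, 99, 79]
t=5: [114, 153, 107, 176, 173, 193, 180, 170]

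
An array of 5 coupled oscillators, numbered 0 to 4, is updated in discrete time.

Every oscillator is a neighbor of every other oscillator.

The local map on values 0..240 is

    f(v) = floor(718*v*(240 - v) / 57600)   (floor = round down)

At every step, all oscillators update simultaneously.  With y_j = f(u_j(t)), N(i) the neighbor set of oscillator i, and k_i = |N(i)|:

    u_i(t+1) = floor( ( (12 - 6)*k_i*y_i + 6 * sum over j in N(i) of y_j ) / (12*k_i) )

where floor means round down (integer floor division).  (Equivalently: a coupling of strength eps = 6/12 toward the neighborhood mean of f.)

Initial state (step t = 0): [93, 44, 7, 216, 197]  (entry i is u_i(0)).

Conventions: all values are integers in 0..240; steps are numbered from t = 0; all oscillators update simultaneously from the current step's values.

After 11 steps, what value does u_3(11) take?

Simulating step by step:
t=0: [93, 44, 7, 216, 197]
t=1: [122, 98, 65, 82, 97]
t=2: [170, 168, 156, 163, 167]
t=3: [151, 152, 157, 154, 152]
t=4: [165, 165, 164, 165, 165]
t=5: [154, 154, 154, 154, 154]
t=6: [165, 165, 165, 165, 165]
t=7: [154, 154, 154, 154, 154]
t=8: [165, 165, 165, 165, 165]
t=9: [154, 154, 154, 154, 154]
t=10: [165, 165, 165, 165, 165]
t=11: [154, 154, 154, 154, 154]

Answer: u_3(11) = 154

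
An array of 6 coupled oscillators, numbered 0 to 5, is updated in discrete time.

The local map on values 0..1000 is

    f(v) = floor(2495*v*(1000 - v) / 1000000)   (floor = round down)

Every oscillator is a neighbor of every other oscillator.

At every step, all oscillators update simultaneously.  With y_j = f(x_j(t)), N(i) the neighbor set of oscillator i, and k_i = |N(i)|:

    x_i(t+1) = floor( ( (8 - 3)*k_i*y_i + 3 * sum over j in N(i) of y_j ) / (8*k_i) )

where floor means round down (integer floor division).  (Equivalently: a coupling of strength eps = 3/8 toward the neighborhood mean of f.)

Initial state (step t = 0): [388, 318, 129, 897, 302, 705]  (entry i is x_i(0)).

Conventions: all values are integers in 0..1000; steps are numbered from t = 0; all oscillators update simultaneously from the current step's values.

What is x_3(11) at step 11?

Simulating step by step:
t=0: [388, 318, 129, 897, 302, 705]
t=1: [527, 499, 355, 327, 490, 486]
t=2: [612, 613, 584, 572, 613, 613]
t=3: [594, 593, 601, 604, 593, 593]
t=4: [600, 601, 598, 597, 601, 601]
t=5: [598, 598, 598, 599, 598, 598]
t=6: [599, 599, 599, 599, 599, 599]
t=7: [599, 599, 599, 599, 599, 599]
t=8: [599, 599, 599, 599, 599, 599]
t=9: [599, 599, 599, 599, 599, 599]
t=10: [599, 599, 599, 599, 599, 599]
t=11: [599, 599, 599, 599, 599, 599]

Answer: x_3(11) = 599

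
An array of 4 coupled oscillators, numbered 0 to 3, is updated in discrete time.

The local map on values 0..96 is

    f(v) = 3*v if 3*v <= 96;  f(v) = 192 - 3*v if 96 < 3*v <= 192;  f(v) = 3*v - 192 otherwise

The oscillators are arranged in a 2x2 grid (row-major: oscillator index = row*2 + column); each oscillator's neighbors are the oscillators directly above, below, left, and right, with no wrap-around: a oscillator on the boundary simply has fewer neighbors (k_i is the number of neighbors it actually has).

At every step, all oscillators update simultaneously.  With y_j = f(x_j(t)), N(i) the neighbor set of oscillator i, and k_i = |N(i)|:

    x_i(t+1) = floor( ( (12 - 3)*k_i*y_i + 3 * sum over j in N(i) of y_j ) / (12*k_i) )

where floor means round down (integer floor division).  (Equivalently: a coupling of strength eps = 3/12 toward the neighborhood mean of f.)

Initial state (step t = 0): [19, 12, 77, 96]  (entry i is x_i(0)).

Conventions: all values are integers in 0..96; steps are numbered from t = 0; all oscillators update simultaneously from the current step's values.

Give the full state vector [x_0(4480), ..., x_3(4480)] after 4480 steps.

Simulating step by step:
t=0: [19, 12, 77, 96]
t=1: [52, 46, 48, 81]
t=2: [39, 51, 46, 51]
t=3: [67, 43, 54, 40]
t=4: [18, 57, 32, 65]
t=5: [55, 22, 79, 16]
t=6: [34, 58, 43, 49]
t=7: [77, 30, 64, 43]
t=8: [40, 80, 12, 58]
t=9: [64, 47, 38, 24]
t=10: [16, 47, 67, 70]
t=11: [43, 46, 15, 21]
t=12: [59, 56, 49, 59]
t=13: [19, 21, 37, 19]
t=14: [60, 61, 75, 60]
t=15: [14, 9, 27, 14]
t=16: [45, 30, 71, 45]
t=17: [56, 81, 30, 56]
t=18: [35, 44, 73, 35]
t=19: [76, 66, 42, 76]
t=20: [36, 13, 58, 36]
t=21: [70, 50, 34, 70]
t=22: [30, 36, 72, 30]
t=23: [81, 85, 40, 81]
t=24: [55, 60, 66, 55]
t=25: [22, 15, 11, 22]
t=26: [59, 50, 41, 59]
t=27: [25, 35, 55, 25]
t=28: [70, 84, 39, 70]
t=29: [30, 49, 60, 30]
t=30: [74, 56, 31, 74]
t=31: [37, 25, 77, 37]
t=32: [75, 76, 49, 75]
t=33: [34, 35, 42, 34]
t=34: [86, 87, 72, 86]
t=35: [61, 68, 34, 61]
t=36: [19, 11, 69, 19]
t=37: [48, 39, 25, 48]
t=38: [54, 68, 68, 54]
t=39: [25, 16, 16, 25]
t=40: [68, 54, 54, 68]
t=41: [16, 25, 25, 16]
t=42: [54, 68, 68, 54]

Answer: [68, 54, 54, 68]
Key observation: The state at step 38, [54, 68, 68, 54], reappears at step 42: the system is in a cycle of period 4 from step 38 on.  Therefore the state at step 4480 equals the state at step 38 + ((4480 - 38) mod 4) = 40, which is [68, 54, 54, 68].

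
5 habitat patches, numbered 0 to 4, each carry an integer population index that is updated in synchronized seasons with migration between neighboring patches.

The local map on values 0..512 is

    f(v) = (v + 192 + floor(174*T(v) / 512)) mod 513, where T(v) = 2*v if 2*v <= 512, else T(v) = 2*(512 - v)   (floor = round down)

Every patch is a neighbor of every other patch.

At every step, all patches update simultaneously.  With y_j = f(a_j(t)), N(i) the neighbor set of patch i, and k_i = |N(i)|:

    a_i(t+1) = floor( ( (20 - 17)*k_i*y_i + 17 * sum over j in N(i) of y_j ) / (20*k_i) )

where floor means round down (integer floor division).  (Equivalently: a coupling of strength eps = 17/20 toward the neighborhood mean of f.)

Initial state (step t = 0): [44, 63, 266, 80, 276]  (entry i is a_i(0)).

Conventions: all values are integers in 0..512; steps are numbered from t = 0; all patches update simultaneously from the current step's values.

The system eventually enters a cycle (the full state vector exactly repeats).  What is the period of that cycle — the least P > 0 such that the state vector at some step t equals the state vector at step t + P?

Simulating step by step:
t=0: [44, 63, 266, 80, 276]
t=1: [220, 218, 229, 216, 229]
t=2: [52, 52, 51, 52, 51]
t=3: [278, 278, 278, 278, 278]
t=4: [116, 116, 116, 116, 116]
t=5: [386, 386, 386, 386, 386]
t=6: [150, 150, 150, 150, 150]
t=7: [443, 443, 443, 443, 443]
t=8: [168, 168, 168, 168, 168]
t=9: [474, 474, 474, 474, 474]
t=10: [178, 178, 178, 178, 178]
t=11: [490, 490, 490, 490, 490]
t=12: [183, 183, 183, 183, 183]
t=13: [499, 499, 499, 499, 499]
t=14: [186, 186, 186, 186, 186]
t=15: [504, 504, 504, 504, 504]
t=16: [188, 188, 188, 188, 188]
t=17: [507, 507, 507, 507, 507]
t=18: [189, 189, 189, 189, 189]
t=19: [509, 509, 509, 509, 509]
t=20: [190, 190, 190, 190, 190]
t=21: [511, 511, 511, 511, 511]
t=22: [190, 190, 190, 190, 190]

Answer: 2
Key observation: The state at step 20, [190, 190, 190, 190, 190], reappears at step 22 — and no state repeats earlier — so the cycle the system enters has period 2.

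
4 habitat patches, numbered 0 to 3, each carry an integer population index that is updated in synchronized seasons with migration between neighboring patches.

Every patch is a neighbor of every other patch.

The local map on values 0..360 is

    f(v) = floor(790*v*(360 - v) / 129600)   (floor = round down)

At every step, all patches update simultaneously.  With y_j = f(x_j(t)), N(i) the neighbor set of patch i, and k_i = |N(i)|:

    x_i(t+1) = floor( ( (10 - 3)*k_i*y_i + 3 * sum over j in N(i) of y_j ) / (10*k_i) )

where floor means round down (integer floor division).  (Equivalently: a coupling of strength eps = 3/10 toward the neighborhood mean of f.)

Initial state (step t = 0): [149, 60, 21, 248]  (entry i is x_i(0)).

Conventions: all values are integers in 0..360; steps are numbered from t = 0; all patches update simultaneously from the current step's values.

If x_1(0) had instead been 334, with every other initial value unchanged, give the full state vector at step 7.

Answer: [195, 195, 195, 195]
Key observation: This trace re-runs the system from the modified initial state.

Derivation:
t=0: [149, 334, 21, 248]
t=1: [160, 76, 71, 146]
t=2: [181, 142, 139, 178]
t=3: [195, 189, 189, 195]
t=4: [196, 196, 196, 196]
t=5: [195, 195, 195, 195]
t=6: [196, 196, 196, 196]
t=7: [195, 195, 195, 195]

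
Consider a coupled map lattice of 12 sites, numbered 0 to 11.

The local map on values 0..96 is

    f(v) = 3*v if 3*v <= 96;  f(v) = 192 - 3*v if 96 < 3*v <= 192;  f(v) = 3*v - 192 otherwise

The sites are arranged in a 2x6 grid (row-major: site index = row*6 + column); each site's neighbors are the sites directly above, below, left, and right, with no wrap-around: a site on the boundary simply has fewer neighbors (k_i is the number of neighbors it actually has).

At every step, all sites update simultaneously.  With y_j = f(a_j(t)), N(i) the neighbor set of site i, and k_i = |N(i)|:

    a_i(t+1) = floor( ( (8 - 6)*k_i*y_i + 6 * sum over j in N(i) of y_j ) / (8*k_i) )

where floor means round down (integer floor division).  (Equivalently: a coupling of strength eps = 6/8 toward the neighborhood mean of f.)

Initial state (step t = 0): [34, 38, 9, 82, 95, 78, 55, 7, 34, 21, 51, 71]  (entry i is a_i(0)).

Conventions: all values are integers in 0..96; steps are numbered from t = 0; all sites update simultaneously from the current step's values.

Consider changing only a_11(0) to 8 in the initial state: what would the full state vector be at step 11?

Simulating step by step:
t=0: [34, 38, 9, 82, 95, 78, 55, 7, 34, 21, 51, 8]
t=1: [61, 54, 62, 59, 57, 54, 48, 54, 50, 61, 54, 36]
t=2: [31, 18, 23, 12, 24, 46, 26, 37, 21, 24, 36, 43]
t=3: [72, 74, 55, 62, 61, 64, 84, 69, 71, 63, 72, 67]
t=4: [39, 24, 21, 11, 9, 6, 29, 31, 16, 13, 11, 11]
t=5: [78, 75, 54, 40, 27, 27, 84, 75, 60, 38, 33, 27]
t=6: [45, 34, 36, 65, 81, 81, 43, 34, 38, 63, 83, 85]
t=7: [71, 80, 63, 35, 40, 55, 70, 80, 63, 35, 43, 56]
t=8: [30, 30, 35, 62, 62, 42, 30, 29, 35, 60, 61, 39]
t=9: [90, 88, 67, 27, 21, 46, 88, 88, 68, 28, 25, 46]
t=10: [73, 57, 43, 59, 68, 57, 74, 57, 44, 63, 69, 61]
t=11: [25, 33, 39, 23, 15, 13, 25, 33, 36, 23, 9, 15]

Answer: [25, 33, 39, 23, 15, 13, 25, 33, 36, 23, 9, 15]
Key observation: This trace re-runs the system from the modified initial state.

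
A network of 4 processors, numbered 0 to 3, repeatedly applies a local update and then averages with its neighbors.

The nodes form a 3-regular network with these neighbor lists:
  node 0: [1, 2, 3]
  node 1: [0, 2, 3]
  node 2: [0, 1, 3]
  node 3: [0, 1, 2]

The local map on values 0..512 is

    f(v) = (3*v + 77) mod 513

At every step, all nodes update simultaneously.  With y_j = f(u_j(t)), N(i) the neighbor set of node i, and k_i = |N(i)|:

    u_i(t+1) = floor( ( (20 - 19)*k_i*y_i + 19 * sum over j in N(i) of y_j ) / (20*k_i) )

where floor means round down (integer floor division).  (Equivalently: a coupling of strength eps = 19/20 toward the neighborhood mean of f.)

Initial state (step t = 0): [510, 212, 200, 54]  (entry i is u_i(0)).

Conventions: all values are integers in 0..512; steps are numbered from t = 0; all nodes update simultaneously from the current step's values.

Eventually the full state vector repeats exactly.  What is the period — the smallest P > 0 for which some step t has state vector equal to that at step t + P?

Simulating step by step:
t=0: [510, 212, 200, 54]
t=1: [194, 159, 168, 148]
t=2: [44, 72, 65, 81]
t=3: [290, 268, 273, 261]
t=4: [369, 387, 383, 392]
t=5: [210, 195, 199, 191]
t=6: [151, 163, 160, 166]
t=7: [51, 41, 44, 39]
t=8: [202, 210, 208, 212]
t=9: [192, 186, 188, 184]
t=10: [122, 127, 126, 129]
t=11: [458, 454, 455, 452]
t=12: [412, 415, 415, 417]
t=13: [297, 295, 295, 293]
t=14: [447, 449, 449, 450]
t=15: [398, 397, 397, 396]
t=16: [241, 242, 242, 242]
t=17: [289, 289, 289, 289]
t=18: [431, 431, 431, 431]
t=19: [344, 344, 344, 344]
t=20: [83, 83, 83, 83]
t=21: [326, 326, 326, 326]
t=22: [29, 29, 29, 29]
t=23: [164, 164, 164, 164]
t=24: [56, 56, 56, 56]
t=25: [245, 245, 245, 245]
t=26: [299, 299, 299, 299]
t=27: [461, 461, 461, 461]
t=28: [434, 434, 434, 434]
t=29: [353, 353, 353, 353]
t=30: [110, 110, 110, 110]
t=31: [407, 407, 407, 407]
t=32: [272, 272, 272, 272]
t=33: [380, 380, 380, 380]
t=34: [191, 191, 191, 191]
t=35: [137, 137, 137, 137]
t=36: [488, 488, 488, 488]
t=37: [2, 2, 2, 2]
t=38: [83, 83, 83, 83]

Answer: 18
Key observation: The state at step 20, [83, 83, 83, 83], reappears at step 38 — and no state repeats earlier — so the cycle the system enters has period 18.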